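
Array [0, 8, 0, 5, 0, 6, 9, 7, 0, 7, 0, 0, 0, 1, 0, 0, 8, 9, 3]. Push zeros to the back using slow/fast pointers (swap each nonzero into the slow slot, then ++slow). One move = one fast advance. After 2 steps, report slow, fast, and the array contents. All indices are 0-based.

slow=1, fast=2, a=[8, 0, 0, 5, 0, 6, 9, 7, 0, 7, 0, 0, 0, 1, 0, 0, 8, 9, 3]

(s=0,f=0) a[fast]=0 → fast++
(s=0,f=1) a[fast]=8≠0 swap→a[0]=8 → slow++,fast++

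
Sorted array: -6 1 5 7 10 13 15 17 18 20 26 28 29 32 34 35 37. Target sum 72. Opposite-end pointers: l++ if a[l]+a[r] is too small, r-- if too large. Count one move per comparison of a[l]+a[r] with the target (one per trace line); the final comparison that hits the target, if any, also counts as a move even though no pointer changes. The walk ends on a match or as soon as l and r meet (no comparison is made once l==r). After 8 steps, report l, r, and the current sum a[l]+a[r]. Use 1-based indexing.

l=1 r=17: -6+37=31 <72, l++
l=2 r=17: 1+37=38 <72, l++
l=3 r=17: 5+37=42 <72, l++
l=4 r=17: 7+37=44 <72, l++
l=5 r=17: 10+37=47 <72, l++
l=6 r=17: 13+37=50 <72, l++
l=7 r=17: 15+37=52 <72, l++
l=8 r=17: 17+37=54 <72, l++

l=9, r=17, sum=55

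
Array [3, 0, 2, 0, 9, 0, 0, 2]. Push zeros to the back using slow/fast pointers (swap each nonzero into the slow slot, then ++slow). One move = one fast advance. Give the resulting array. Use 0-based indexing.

[3, 2, 9, 2, 0, 0, 0, 0]

(s=0,f=0) a[fast]=3≠0 swap→a[0]=3 → slow++,fast++
(s=1,f=1) a[fast]=0 → fast++
(s=1,f=2) a[fast]=2≠0 swap→a[1]=2 → slow++,fast++
(s=2,f=3) a[fast]=0 → fast++
(s=2,f=4) a[fast]=9≠0 swap→a[2]=9 → slow++,fast++
(s=3,f=5) a[fast]=0 → fast++
(s=3,f=6) a[fast]=0 → fast++
(s=3,f=7) a[fast]=2≠0 swap→a[3]=2 → slow++,fast++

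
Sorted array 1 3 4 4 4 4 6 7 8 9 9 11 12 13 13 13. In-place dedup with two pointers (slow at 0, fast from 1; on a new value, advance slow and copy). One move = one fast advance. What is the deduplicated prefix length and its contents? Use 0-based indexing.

length 10; prefix = [1, 3, 4, 6, 7, 8, 9, 11, 12, 13]

(s=0,f=1) a[fast]=3≠a[slow]=1 write a[1]=3 → slow++,fast++
(s=1,f=2) a[fast]=4≠a[slow]=3 write a[2]=4 → slow++,fast++
(s=2,f=3) a[fast]=4=a[slow] dup → fast++
(s=2,f=4) a[fast]=4=a[slow] dup → fast++
(s=2,f=5) a[fast]=4=a[slow] dup → fast++
(s=2,f=6) a[fast]=6≠a[slow]=4 write a[3]=6 → slow++,fast++
(s=3,f=7) a[fast]=7≠a[slow]=6 write a[4]=7 → slow++,fast++
(s=4,f=8) a[fast]=8≠a[slow]=7 write a[5]=8 → slow++,fast++
(s=5,f=9) a[fast]=9≠a[slow]=8 write a[6]=9 → slow++,fast++
(s=6,f=10) a[fast]=9=a[slow] dup → fast++
(s=6,f=11) a[fast]=11≠a[slow]=9 write a[7]=11 → slow++,fast++
(s=7,f=12) a[fast]=12≠a[slow]=11 write a[8]=12 → slow++,fast++
(s=8,f=13) a[fast]=13≠a[slow]=12 write a[9]=13 → slow++,fast++
(s=9,f=14) a[fast]=13=a[slow] dup → fast++
(s=9,f=15) a[fast]=13=a[slow] dup → fast++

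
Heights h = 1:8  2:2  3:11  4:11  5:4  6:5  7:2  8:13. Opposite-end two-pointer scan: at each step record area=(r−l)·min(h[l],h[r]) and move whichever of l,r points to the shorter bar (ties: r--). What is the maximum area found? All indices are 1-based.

max area = 56

[1,8] min(8,13)*7=56 best=56 * → l++
[2,8] min(2,13)*6=12 best=56 → l++
[3,8] min(11,13)*5=55 best=56 → l++
[4,8] min(11,13)*4=44 best=56 → l++
[5,8] min(4,13)*3=12 best=56 → l++
[6,8] min(5,13)*2=10 best=56 → l++
[7,8] min(2,13)*1=2 best=56 → l++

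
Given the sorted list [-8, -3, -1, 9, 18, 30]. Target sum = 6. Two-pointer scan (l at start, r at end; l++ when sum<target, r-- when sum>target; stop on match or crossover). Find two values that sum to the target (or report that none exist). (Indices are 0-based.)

(-3, 9)

l=0 r=5: -8+30=22 >6, r--
l=0 r=4: -8+18=10 >6, r--
l=0 r=3: -8+9=1 <6, l++
l=1 r=3: -3+9=6, found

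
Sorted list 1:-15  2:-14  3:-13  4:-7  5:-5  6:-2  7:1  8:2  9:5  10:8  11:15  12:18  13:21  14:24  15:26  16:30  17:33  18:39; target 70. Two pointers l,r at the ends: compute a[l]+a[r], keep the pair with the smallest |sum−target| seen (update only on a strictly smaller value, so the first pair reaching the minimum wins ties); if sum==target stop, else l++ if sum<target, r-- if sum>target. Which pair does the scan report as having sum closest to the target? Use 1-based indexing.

l=1 r=18: -15+39=24 d=46 *, l++
l=2 r=18: -14+39=25 d=45 *, l++
l=3 r=18: -13+39=26 d=44 *, l++
l=4 r=18: -7+39=32 d=38 *, l++
l=5 r=18: -5+39=34 d=36 *, l++
l=6 r=18: -2+39=37 d=33 *, l++
l=7 r=18: 1+39=40 d=30 *, l++
l=8 r=18: 2+39=41 d=29 *, l++
l=9 r=18: 5+39=44 d=26 *, l++
l=10 r=18: 8+39=47 d=23 *, l++
l=11 r=18: 15+39=54 d=16 *, l++
l=12 r=18: 18+39=57 d=13 *, l++
l=13 r=18: 21+39=60 d=10 *, l++
l=14 r=18: 24+39=63 d=7 *, l++
l=15 r=18: 26+39=65 d=5 *, l++
l=16 r=18: 30+39=69 d=1 *, l++
l=17 r=18: 33+39=72 d=2, r--

pair (30, 39) with sum 69 (|Δ|=1)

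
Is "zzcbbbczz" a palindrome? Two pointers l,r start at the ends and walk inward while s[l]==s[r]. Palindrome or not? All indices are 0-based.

palindrome

l=0 r=8: 'z'=='z', l++,r--
l=1 r=7: 'z'=='z', l++,r--
l=2 r=6: 'c'=='c', l++,r--
l=3 r=5: 'b'=='b', l++,r--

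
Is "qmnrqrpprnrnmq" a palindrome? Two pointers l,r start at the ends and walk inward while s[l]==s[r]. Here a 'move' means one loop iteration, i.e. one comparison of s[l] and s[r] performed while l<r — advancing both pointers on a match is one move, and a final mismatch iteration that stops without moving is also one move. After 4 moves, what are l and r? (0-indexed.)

l=4, r=9

l=0 r=13: 'q'=='q', l++,r--
l=1 r=12: 'm'=='m', l++,r--
l=2 r=11: 'n'=='n', l++,r--
l=3 r=10: 'r'=='r', l++,r--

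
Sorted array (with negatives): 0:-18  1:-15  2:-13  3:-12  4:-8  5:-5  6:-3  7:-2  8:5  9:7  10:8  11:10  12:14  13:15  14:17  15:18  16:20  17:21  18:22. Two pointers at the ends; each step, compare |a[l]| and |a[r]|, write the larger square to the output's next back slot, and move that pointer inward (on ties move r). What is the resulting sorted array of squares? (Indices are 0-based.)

[4, 9, 25, 25, 49, 64, 64, 100, 144, 169, 196, 225, 225, 289, 324, 324, 400, 441, 484]

l=0 r=18: |-18|<=|22| out[18]=484, r--
l=0 r=17: |-18|<=|21| out[17]=441, r--
l=0 r=16: |-18|<=|20| out[16]=400, r--
l=0 r=15: |-18|<=|18| out[15]=324, r--
l=0 r=14: |-18|>|17| out[14]=324, l++
l=1 r=14: |-15|<=|17| out[13]=289, r--
l=1 r=13: |-15|<=|15| out[12]=225, r--
l=1 r=12: |-15|>|14| out[11]=225, l++
l=2 r=12: |-13|<=|14| out[10]=196, r--
l=2 r=11: |-13|>|10| out[9]=169, l++
l=3 r=11: |-12|>|10| out[8]=144, l++
l=4 r=11: |-8|<=|10| out[7]=100, r--
l=4 r=10: |-8|<=|8| out[6]=64, r--
l=4 r=9: |-8|>|7| out[5]=64, l++
l=5 r=9: |-5|<=|7| out[4]=49, r--
l=5 r=8: |-5|<=|5| out[3]=25, r--
l=5 r=7: |-5|>|-2| out[2]=25, l++
l=6 r=7: |-3|>|-2| out[1]=9, l++
l=7 r=7: |-2|<=|-2| out[0]=4, r--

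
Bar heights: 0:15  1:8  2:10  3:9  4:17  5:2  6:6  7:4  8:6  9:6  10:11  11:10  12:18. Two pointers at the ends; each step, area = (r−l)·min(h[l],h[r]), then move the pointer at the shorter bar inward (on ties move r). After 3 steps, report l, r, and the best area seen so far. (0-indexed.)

l=3, r=12, best area=180

[0,12] min(15,18)*12=180 best=180 * → l++
[1,12] min(8,18)*11=88 best=180 → l++
[2,12] min(10,18)*10=100 best=180 → l++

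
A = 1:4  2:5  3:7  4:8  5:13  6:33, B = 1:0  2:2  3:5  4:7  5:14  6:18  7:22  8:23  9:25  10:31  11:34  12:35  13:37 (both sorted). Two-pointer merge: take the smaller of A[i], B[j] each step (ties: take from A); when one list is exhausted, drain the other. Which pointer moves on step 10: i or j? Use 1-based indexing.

j

[i=1,j=1] A[i]=4>B[j]=0 take 0 → j++
[i=1,j=2] A[i]=4>B[j]=2 take 2 → j++
[i=1,j=3] A[i]=4<=B[j]=5 take 4 → i++
[i=2,j=3] A[i]=5<=B[j]=5 take 5 → i++
[i=3,j=3] A[i]=7>B[j]=5 take 5 → j++
[i=3,j=4] A[i]=7<=B[j]=7 take 7 → i++
[i=4,j=4] A[i]=8>B[j]=7 take 7 → j++
[i=4,j=5] A[i]=8<=B[j]=14 take 8 → i++
[i=5,j=5] A[i]=13<=B[j]=14 take 13 → i++
[i=6,j=5] A[i]=33>B[j]=14 take 14 → j++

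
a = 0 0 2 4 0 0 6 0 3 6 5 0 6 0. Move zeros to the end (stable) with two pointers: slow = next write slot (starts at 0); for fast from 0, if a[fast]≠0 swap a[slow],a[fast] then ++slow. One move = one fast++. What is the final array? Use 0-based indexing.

slow=0 fast=0: a[fast]=0, fast++
slow=0 fast=1: a[fast]=0, fast++
slow=0 fast=2: a[fast]=2≠0 swap→a[0]=2, slow++,fast++
slow=1 fast=3: a[fast]=4≠0 swap→a[1]=4, slow++,fast++
slow=2 fast=4: a[fast]=0, fast++
slow=2 fast=5: a[fast]=0, fast++
slow=2 fast=6: a[fast]=6≠0 swap→a[2]=6, slow++,fast++
slow=3 fast=7: a[fast]=0, fast++
slow=3 fast=8: a[fast]=3≠0 swap→a[3]=3, slow++,fast++
slow=4 fast=9: a[fast]=6≠0 swap→a[4]=6, slow++,fast++
slow=5 fast=10: a[fast]=5≠0 swap→a[5]=5, slow++,fast++
slow=6 fast=11: a[fast]=0, fast++
slow=6 fast=12: a[fast]=6≠0 swap→a[6]=6, slow++,fast++
slow=7 fast=13: a[fast]=0, fast++

[2, 4, 6, 3, 6, 5, 6, 0, 0, 0, 0, 0, 0, 0]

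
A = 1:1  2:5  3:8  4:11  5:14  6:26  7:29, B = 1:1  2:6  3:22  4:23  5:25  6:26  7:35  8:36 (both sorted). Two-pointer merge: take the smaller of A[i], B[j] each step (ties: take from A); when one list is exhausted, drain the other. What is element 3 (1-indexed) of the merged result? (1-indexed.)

merged[3] = 5

[i=1,j=1] A[i]=1<=B[j]=1 take 1 → i++
[i=2,j=1] A[i]=5>B[j]=1 take 1 → j++
[i=2,j=2] A[i]=5<=B[j]=6 take 5 → i++
[i=3,j=2] A[i]=8>B[j]=6 take 6 → j++
[i=3,j=3] A[i]=8<=B[j]=22 take 8 → i++
[i=4,j=3] A[i]=11<=B[j]=22 take 11 → i++
[i=5,j=3] A[i]=14<=B[j]=22 take 14 → i++
[i=6,j=3] A[i]=26>B[j]=22 take 22 → j++
[i=6,j=4] A[i]=26>B[j]=23 take 23 → j++
[i=6,j=5] A[i]=26>B[j]=25 take 25 → j++
[i=6,j=6] A[i]=26<=B[j]=26 take 26 → i++
[i=7,j=6] A[i]=29>B[j]=26 take 26 → j++
[i=7,j=7] A[i]=29<=B[j]=35 take 29 → i++
[i=8,j=7] A done, take B[j]=35 → j++
[i=8,j=8] A done, take B[j]=36 → j++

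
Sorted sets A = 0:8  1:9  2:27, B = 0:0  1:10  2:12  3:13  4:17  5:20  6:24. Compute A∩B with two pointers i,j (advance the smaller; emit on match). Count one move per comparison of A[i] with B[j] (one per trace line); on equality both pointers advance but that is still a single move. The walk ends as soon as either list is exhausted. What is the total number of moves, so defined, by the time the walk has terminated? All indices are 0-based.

i=0 j=0: 8>0, j++
i=0 j=1: 8<10, i++
i=1 j=1: 9<10, i++
i=2 j=1: 27>10, j++
i=2 j=2: 27>12, j++
i=2 j=3: 27>13, j++
i=2 j=4: 27>17, j++
i=2 j=5: 27>20, j++
i=2 j=6: 27>24, j++

9 moves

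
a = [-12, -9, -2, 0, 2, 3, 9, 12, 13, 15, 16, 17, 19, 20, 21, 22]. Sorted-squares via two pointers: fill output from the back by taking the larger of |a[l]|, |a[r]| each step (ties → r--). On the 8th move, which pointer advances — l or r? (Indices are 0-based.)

r

l=0 r=15: |-12|<=|22| out[15]=484, r--
l=0 r=14: |-12|<=|21| out[14]=441, r--
l=0 r=13: |-12|<=|20| out[13]=400, r--
l=0 r=12: |-12|<=|19| out[12]=361, r--
l=0 r=11: |-12|<=|17| out[11]=289, r--
l=0 r=10: |-12|<=|16| out[10]=256, r--
l=0 r=9: |-12|<=|15| out[9]=225, r--
l=0 r=8: |-12|<=|13| out[8]=169, r--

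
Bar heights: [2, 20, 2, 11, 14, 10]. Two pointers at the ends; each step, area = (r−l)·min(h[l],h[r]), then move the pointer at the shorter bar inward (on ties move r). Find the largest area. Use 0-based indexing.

[0,5] min(2,10)*5=10 best=10 * → l++
[1,5] min(20,10)*4=40 best=40 * → r--
[1,4] min(20,14)*3=42 best=42 * → r--
[1,3] min(20,11)*2=22 best=42 → r--
[1,2] min(20,2)*1=2 best=42 → r--

max area = 42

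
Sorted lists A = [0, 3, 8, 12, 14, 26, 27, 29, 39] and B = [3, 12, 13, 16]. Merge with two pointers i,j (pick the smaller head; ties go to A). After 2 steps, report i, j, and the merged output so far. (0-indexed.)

i=2, j=0, merged so far=[0, 3]

i=0 j=0: A[i]=0<=B[j]=3 take 0, i++
i=1 j=0: A[i]=3<=B[j]=3 take 3, i++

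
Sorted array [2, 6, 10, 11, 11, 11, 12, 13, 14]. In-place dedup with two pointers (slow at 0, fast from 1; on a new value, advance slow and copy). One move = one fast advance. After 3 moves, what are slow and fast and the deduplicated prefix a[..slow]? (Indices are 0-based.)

slow=0 fast=1: a[fast]=6≠a[slow]=2 write a[1]=6, slow++,fast++
slow=1 fast=2: a[fast]=10≠a[slow]=6 write a[2]=10, slow++,fast++
slow=2 fast=3: a[fast]=11≠a[slow]=10 write a[3]=11, slow++,fast++

slow=3, fast=4, prefix=[2, 6, 10, 11]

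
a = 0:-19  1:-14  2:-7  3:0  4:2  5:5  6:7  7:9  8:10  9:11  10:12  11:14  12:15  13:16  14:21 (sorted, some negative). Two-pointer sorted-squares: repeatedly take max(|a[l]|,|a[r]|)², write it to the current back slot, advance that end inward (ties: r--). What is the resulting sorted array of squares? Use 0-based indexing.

l=0 r=14: |-19|<=|21| out[14]=441, r--
l=0 r=13: |-19|>|16| out[13]=361, l++
l=1 r=13: |-14|<=|16| out[12]=256, r--
l=1 r=12: |-14|<=|15| out[11]=225, r--
l=1 r=11: |-14|<=|14| out[10]=196, r--
l=1 r=10: |-14|>|12| out[9]=196, l++
l=2 r=10: |-7|<=|12| out[8]=144, r--
l=2 r=9: |-7|<=|11| out[7]=121, r--
l=2 r=8: |-7|<=|10| out[6]=100, r--
l=2 r=7: |-7|<=|9| out[5]=81, r--
l=2 r=6: |-7|<=|7| out[4]=49, r--
l=2 r=5: |-7|>|5| out[3]=49, l++
l=3 r=5: |0|<=|5| out[2]=25, r--
l=3 r=4: |0|<=|2| out[1]=4, r--
l=3 r=3: |0|<=|0| out[0]=0, r--

[0, 4, 25, 49, 49, 81, 100, 121, 144, 196, 196, 225, 256, 361, 441]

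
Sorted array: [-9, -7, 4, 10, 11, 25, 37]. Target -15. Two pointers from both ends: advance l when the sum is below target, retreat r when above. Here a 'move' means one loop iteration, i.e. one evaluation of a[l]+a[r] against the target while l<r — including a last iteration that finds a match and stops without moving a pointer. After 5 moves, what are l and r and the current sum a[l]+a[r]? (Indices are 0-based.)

[0,6] -9+37=28 >-15 → r--
[0,5] -9+25=16 >-15 → r--
[0,4] -9+11=2 >-15 → r--
[0,3] -9+10=1 >-15 → r--
[0,2] -9+4=-5 >-15 → r--

l=0, r=1, sum=-16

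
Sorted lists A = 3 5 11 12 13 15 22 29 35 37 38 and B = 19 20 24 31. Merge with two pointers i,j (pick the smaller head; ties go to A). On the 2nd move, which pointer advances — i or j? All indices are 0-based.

i

[i=0,j=0] A[i]=3<=B[j]=19 take 3 → i++
[i=1,j=0] A[i]=5<=B[j]=19 take 5 → i++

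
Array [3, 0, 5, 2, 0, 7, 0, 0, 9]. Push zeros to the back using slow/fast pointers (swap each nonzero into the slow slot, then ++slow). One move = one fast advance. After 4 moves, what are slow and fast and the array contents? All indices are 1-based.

slow=4, fast=5, a=[3, 5, 2, 0, 0, 7, 0, 0, 9]

slow=1 fast=1: a[fast]=3≠0 swap→a[1]=3, slow++,fast++
slow=2 fast=2: a[fast]=0, fast++
slow=2 fast=3: a[fast]=5≠0 swap→a[2]=5, slow++,fast++
slow=3 fast=4: a[fast]=2≠0 swap→a[3]=2, slow++,fast++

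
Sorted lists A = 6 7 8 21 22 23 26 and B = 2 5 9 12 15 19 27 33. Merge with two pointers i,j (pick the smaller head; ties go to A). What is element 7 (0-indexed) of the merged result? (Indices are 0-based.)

merged[7] = 15

[i=0,j=0] A[i]=6>B[j]=2 take 2 → j++
[i=0,j=1] A[i]=6>B[j]=5 take 5 → j++
[i=0,j=2] A[i]=6<=B[j]=9 take 6 → i++
[i=1,j=2] A[i]=7<=B[j]=9 take 7 → i++
[i=2,j=2] A[i]=8<=B[j]=9 take 8 → i++
[i=3,j=2] A[i]=21>B[j]=9 take 9 → j++
[i=3,j=3] A[i]=21>B[j]=12 take 12 → j++
[i=3,j=4] A[i]=21>B[j]=15 take 15 → j++
[i=3,j=5] A[i]=21>B[j]=19 take 19 → j++
[i=3,j=6] A[i]=21<=B[j]=27 take 21 → i++
[i=4,j=6] A[i]=22<=B[j]=27 take 22 → i++
[i=5,j=6] A[i]=23<=B[j]=27 take 23 → i++
[i=6,j=6] A[i]=26<=B[j]=27 take 26 → i++
[i=7,j=6] A done, take B[j]=27 → j++
[i=7,j=7] A done, take B[j]=33 → j++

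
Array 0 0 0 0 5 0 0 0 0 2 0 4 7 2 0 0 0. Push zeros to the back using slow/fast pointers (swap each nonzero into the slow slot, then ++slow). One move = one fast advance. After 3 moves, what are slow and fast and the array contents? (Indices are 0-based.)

slow=0, fast=3, a=[0, 0, 0, 0, 5, 0, 0, 0, 0, 2, 0, 4, 7, 2, 0, 0, 0]

slow=0 fast=0: a[fast]=0, fast++
slow=0 fast=1: a[fast]=0, fast++
slow=0 fast=2: a[fast]=0, fast++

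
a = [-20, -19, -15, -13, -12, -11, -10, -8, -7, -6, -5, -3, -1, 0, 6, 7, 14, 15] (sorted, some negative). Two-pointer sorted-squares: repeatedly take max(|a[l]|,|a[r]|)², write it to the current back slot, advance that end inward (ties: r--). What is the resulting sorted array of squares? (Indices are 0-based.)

l=0 r=17: |-20|>|15| out[17]=400, l++
l=1 r=17: |-19|>|15| out[16]=361, l++
l=2 r=17: |-15|<=|15| out[15]=225, r--
l=2 r=16: |-15|>|14| out[14]=225, l++
l=3 r=16: |-13|<=|14| out[13]=196, r--
l=3 r=15: |-13|>|7| out[12]=169, l++
l=4 r=15: |-12|>|7| out[11]=144, l++
l=5 r=15: |-11|>|7| out[10]=121, l++
l=6 r=15: |-10|>|7| out[9]=100, l++
l=7 r=15: |-8|>|7| out[8]=64, l++
l=8 r=15: |-7|<=|7| out[7]=49, r--
l=8 r=14: |-7|>|6| out[6]=49, l++
l=9 r=14: |-6|<=|6| out[5]=36, r--
l=9 r=13: |-6|>|0| out[4]=36, l++
l=10 r=13: |-5|>|0| out[3]=25, l++
l=11 r=13: |-3|>|0| out[2]=9, l++
l=12 r=13: |-1|>|0| out[1]=1, l++
l=13 r=13: |0|<=|0| out[0]=0, r--

[0, 1, 9, 25, 36, 36, 49, 49, 64, 100, 121, 144, 169, 196, 225, 225, 361, 400]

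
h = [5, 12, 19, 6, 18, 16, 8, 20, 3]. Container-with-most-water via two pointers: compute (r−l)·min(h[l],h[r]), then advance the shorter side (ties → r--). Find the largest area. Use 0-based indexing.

max area = 95

[0,8] min(5,3)*8=24 best=24 * → r--
[0,7] min(5,20)*7=35 best=35 * → l++
[1,7] min(12,20)*6=72 best=72 * → l++
[2,7] min(19,20)*5=95 best=95 * → l++
[3,7] min(6,20)*4=24 best=95 → l++
[4,7] min(18,20)*3=54 best=95 → l++
[5,7] min(16,20)*2=32 best=95 → l++
[6,7] min(8,20)*1=8 best=95 → l++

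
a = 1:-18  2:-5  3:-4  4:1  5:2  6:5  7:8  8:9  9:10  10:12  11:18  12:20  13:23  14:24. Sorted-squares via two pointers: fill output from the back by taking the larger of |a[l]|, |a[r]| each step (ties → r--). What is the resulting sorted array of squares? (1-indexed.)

[1, 4, 16, 25, 25, 64, 81, 100, 144, 324, 324, 400, 529, 576]

l=1 r=14: |-18|<=|24| out[14]=576, r--
l=1 r=13: |-18|<=|23| out[13]=529, r--
l=1 r=12: |-18|<=|20| out[12]=400, r--
l=1 r=11: |-18|<=|18| out[11]=324, r--
l=1 r=10: |-18|>|12| out[10]=324, l++
l=2 r=10: |-5|<=|12| out[9]=144, r--
l=2 r=9: |-5|<=|10| out[8]=100, r--
l=2 r=8: |-5|<=|9| out[7]=81, r--
l=2 r=7: |-5|<=|8| out[6]=64, r--
l=2 r=6: |-5|<=|5| out[5]=25, r--
l=2 r=5: |-5|>|2| out[4]=25, l++
l=3 r=5: |-4|>|2| out[3]=16, l++
l=4 r=5: |1|<=|2| out[2]=4, r--
l=4 r=4: |1|<=|1| out[1]=1, r--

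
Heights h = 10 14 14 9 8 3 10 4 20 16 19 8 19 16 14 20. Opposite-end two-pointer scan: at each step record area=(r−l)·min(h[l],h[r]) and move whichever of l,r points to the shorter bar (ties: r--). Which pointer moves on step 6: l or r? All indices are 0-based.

l

l=0 r=15: min(10,20)*15=150 best=150 *, l++
l=1 r=15: min(14,20)*14=196 best=196 *, l++
l=2 r=15: min(14,20)*13=182 best=196, l++
l=3 r=15: min(9,20)*12=108 best=196, l++
l=4 r=15: min(8,20)*11=88 best=196, l++
l=5 r=15: min(3,20)*10=30 best=196, l++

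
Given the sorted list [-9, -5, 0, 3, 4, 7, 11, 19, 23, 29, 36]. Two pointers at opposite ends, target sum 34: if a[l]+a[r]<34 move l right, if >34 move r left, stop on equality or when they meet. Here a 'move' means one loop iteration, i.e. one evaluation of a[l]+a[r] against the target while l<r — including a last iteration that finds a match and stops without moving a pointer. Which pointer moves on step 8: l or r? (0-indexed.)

l=0 r=10: -9+36=27 <34, l++
l=1 r=10: -5+36=31 <34, l++
l=2 r=10: 0+36=36 >34, r--
l=2 r=9: 0+29=29 <34, l++
l=3 r=9: 3+29=32 <34, l++
l=4 r=9: 4+29=33 <34, l++
l=5 r=9: 7+29=36 >34, r--
l=5 r=8: 7+23=30 <34, l++

l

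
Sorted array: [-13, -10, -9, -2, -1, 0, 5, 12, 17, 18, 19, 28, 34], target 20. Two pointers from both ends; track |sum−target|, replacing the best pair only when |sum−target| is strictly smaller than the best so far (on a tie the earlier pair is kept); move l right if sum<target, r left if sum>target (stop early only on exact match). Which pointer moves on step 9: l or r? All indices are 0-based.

[0,12] -13+34=21 d=1 * → r--
[0,11] -13+28=15 d=5 → l++
[1,11] -10+28=18 d=2 → l++
[2,11] -9+28=19 d=1 → l++
[3,11] -2+28=26 d=6 → r--
[3,10] -2+19=17 d=3 → l++
[4,10] -1+19=18 d=2 → l++
[5,10] 0+19=19 d=1 → l++
[6,10] 5+19=24 d=4 → r--

r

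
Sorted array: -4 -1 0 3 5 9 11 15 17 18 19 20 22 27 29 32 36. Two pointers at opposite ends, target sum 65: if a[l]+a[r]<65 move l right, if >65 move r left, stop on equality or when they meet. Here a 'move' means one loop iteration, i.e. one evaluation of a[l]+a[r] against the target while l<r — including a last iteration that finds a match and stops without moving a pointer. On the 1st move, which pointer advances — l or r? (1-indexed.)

l

l=1 r=17: -4+36=32 <65, l++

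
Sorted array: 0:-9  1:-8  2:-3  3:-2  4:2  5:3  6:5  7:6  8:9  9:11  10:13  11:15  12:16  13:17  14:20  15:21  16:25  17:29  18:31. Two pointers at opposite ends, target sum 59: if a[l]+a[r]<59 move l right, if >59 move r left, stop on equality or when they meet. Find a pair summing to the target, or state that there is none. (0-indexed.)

[0,18] -9+31=22 <59 → l++
[1,18] -8+31=23 <59 → l++
[2,18] -3+31=28 <59 → l++
[3,18] -2+31=29 <59 → l++
[4,18] 2+31=33 <59 → l++
[5,18] 3+31=34 <59 → l++
[6,18] 5+31=36 <59 → l++
[7,18] 6+31=37 <59 → l++
[8,18] 9+31=40 <59 → l++
[9,18] 11+31=42 <59 → l++
[10,18] 13+31=44 <59 → l++
[11,18] 15+31=46 <59 → l++
[12,18] 16+31=47 <59 → l++
[13,18] 17+31=48 <59 → l++
[14,18] 20+31=51 <59 → l++
[15,18] 21+31=52 <59 → l++
[16,18] 25+31=56 <59 → l++
[17,18] 29+31=60 >59 → r--

no pair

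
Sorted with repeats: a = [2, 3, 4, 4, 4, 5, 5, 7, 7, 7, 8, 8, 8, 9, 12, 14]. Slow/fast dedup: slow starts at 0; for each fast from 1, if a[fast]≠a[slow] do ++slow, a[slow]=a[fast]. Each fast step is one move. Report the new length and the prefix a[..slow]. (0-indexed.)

slow=0 fast=1: a[fast]=3≠a[slow]=2 write a[1]=3, slow++,fast++
slow=1 fast=2: a[fast]=4≠a[slow]=3 write a[2]=4, slow++,fast++
slow=2 fast=3: a[fast]=4=a[slow] dup, fast++
slow=2 fast=4: a[fast]=4=a[slow] dup, fast++
slow=2 fast=5: a[fast]=5≠a[slow]=4 write a[3]=5, slow++,fast++
slow=3 fast=6: a[fast]=5=a[slow] dup, fast++
slow=3 fast=7: a[fast]=7≠a[slow]=5 write a[4]=7, slow++,fast++
slow=4 fast=8: a[fast]=7=a[slow] dup, fast++
slow=4 fast=9: a[fast]=7=a[slow] dup, fast++
slow=4 fast=10: a[fast]=8≠a[slow]=7 write a[5]=8, slow++,fast++
slow=5 fast=11: a[fast]=8=a[slow] dup, fast++
slow=5 fast=12: a[fast]=8=a[slow] dup, fast++
slow=5 fast=13: a[fast]=9≠a[slow]=8 write a[6]=9, slow++,fast++
slow=6 fast=14: a[fast]=12≠a[slow]=9 write a[7]=12, slow++,fast++
slow=7 fast=15: a[fast]=14≠a[slow]=12 write a[8]=14, slow++,fast++

length 9; prefix = [2, 3, 4, 5, 7, 8, 9, 12, 14]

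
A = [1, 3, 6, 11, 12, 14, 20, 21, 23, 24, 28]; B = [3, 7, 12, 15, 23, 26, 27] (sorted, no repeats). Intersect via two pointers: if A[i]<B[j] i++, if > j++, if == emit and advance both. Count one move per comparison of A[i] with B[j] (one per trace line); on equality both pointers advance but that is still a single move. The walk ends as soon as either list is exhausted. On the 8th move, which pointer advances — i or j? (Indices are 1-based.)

[i=1,j=1] 1<3 → i++
[i=2,j=1] 3==3 emit → i++,j++
[i=3,j=2] 6<7 → i++
[i=4,j=2] 11>7 → j++
[i=4,j=3] 11<12 → i++
[i=5,j=3] 12==12 emit → i++,j++
[i=6,j=4] 14<15 → i++
[i=7,j=4] 20>15 → j++

j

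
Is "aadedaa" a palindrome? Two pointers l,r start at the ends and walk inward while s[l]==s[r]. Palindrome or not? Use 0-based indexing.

palindrome

l=0 r=6: 'a'=='a', l++,r--
l=1 r=5: 'a'=='a', l++,r--
l=2 r=4: 'd'=='d', l++,r--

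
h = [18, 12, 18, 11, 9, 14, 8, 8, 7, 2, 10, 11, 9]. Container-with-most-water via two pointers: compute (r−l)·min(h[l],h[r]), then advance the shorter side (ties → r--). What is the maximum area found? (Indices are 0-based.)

max area = 121

l=0 r=12: min(18,9)*12=108 best=108 *, r--
l=0 r=11: min(18,11)*11=121 best=121 *, r--
l=0 r=10: min(18,10)*10=100 best=121, r--
l=0 r=9: min(18,2)*9=18 best=121, r--
l=0 r=8: min(18,7)*8=56 best=121, r--
l=0 r=7: min(18,8)*7=56 best=121, r--
l=0 r=6: min(18,8)*6=48 best=121, r--
l=0 r=5: min(18,14)*5=70 best=121, r--
l=0 r=4: min(18,9)*4=36 best=121, r--
l=0 r=3: min(18,11)*3=33 best=121, r--
l=0 r=2: min(18,18)*2=36 best=121, r--
l=0 r=1: min(18,12)*1=12 best=121, r--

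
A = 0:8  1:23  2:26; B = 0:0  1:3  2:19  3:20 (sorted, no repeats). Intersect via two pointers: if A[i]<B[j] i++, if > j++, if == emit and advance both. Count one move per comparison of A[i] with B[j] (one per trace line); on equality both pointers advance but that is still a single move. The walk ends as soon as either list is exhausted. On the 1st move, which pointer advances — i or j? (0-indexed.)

i=0 j=0: 8>0, j++

j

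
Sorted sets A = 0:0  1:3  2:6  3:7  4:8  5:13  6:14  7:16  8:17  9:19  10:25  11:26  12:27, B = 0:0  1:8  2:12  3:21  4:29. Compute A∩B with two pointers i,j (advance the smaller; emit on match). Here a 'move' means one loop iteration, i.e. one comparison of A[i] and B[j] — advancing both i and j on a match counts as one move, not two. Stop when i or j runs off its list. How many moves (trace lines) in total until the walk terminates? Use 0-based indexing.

i=0 j=0: 0==0 emit, i++,j++
i=1 j=1: 3<8, i++
i=2 j=1: 6<8, i++
i=3 j=1: 7<8, i++
i=4 j=1: 8==8 emit, i++,j++
i=5 j=2: 13>12, j++
i=5 j=3: 13<21, i++
i=6 j=3: 14<21, i++
i=7 j=3: 16<21, i++
i=8 j=3: 17<21, i++
i=9 j=3: 19<21, i++
i=10 j=3: 25>21, j++
i=10 j=4: 25<29, i++
i=11 j=4: 26<29, i++
i=12 j=4: 27<29, i++

15 moves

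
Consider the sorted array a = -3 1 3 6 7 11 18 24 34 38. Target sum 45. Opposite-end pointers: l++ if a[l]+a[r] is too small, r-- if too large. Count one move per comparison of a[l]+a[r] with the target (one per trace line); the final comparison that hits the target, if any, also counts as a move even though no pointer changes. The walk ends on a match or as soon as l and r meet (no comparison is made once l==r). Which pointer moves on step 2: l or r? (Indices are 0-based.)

l

[0,9] -3+38=35 <45 → l++
[1,9] 1+38=39 <45 → l++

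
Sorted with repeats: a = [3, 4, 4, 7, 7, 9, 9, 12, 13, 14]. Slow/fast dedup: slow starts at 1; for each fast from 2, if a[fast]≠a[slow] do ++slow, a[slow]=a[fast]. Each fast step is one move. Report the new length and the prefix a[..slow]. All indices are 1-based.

(s=1,f=2) a[fast]=4≠a[slow]=3 write a[2]=4 → slow++,fast++
(s=2,f=3) a[fast]=4=a[slow] dup → fast++
(s=2,f=4) a[fast]=7≠a[slow]=4 write a[3]=7 → slow++,fast++
(s=3,f=5) a[fast]=7=a[slow] dup → fast++
(s=3,f=6) a[fast]=9≠a[slow]=7 write a[4]=9 → slow++,fast++
(s=4,f=7) a[fast]=9=a[slow] dup → fast++
(s=4,f=8) a[fast]=12≠a[slow]=9 write a[5]=12 → slow++,fast++
(s=5,f=9) a[fast]=13≠a[slow]=12 write a[6]=13 → slow++,fast++
(s=6,f=10) a[fast]=14≠a[slow]=13 write a[7]=14 → slow++,fast++

length 7; prefix = [3, 4, 7, 9, 12, 13, 14]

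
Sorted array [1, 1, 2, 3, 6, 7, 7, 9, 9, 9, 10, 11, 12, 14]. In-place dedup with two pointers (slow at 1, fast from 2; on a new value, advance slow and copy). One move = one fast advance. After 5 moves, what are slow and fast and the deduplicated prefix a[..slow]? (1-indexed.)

slow=5, fast=7, prefix=[1, 2, 3, 6, 7]

(s=1,f=2) a[fast]=1=a[slow] dup → fast++
(s=1,f=3) a[fast]=2≠a[slow]=1 write a[2]=2 → slow++,fast++
(s=2,f=4) a[fast]=3≠a[slow]=2 write a[3]=3 → slow++,fast++
(s=3,f=5) a[fast]=6≠a[slow]=3 write a[4]=6 → slow++,fast++
(s=4,f=6) a[fast]=7≠a[slow]=6 write a[5]=7 → slow++,fast++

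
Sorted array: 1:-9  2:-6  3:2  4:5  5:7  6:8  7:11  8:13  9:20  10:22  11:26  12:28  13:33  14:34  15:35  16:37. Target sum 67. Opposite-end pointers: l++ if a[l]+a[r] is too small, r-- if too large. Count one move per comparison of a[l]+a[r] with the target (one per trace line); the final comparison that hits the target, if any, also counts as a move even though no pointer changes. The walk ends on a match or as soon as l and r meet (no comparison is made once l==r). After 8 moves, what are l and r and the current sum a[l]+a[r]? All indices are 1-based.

l=9, r=16, sum=57

l=1 r=16: -9+37=28 <67, l++
l=2 r=16: -6+37=31 <67, l++
l=3 r=16: 2+37=39 <67, l++
l=4 r=16: 5+37=42 <67, l++
l=5 r=16: 7+37=44 <67, l++
l=6 r=16: 8+37=45 <67, l++
l=7 r=16: 11+37=48 <67, l++
l=8 r=16: 13+37=50 <67, l++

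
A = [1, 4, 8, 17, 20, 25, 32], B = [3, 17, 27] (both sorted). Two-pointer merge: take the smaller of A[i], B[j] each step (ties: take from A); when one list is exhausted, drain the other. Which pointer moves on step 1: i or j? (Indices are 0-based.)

i

[i=0,j=0] A[i]=1<=B[j]=3 take 1 → i++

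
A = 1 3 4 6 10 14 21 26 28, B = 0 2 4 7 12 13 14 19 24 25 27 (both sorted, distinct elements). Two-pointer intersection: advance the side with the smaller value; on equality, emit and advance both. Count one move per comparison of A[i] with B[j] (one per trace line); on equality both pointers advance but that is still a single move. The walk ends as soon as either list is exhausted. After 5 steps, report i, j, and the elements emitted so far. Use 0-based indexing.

i=3, j=3, emitted=[4]

i=0 j=0: 1>0, j++
i=0 j=1: 1<2, i++
i=1 j=1: 3>2, j++
i=1 j=2: 3<4, i++
i=2 j=2: 4==4 emit, i++,j++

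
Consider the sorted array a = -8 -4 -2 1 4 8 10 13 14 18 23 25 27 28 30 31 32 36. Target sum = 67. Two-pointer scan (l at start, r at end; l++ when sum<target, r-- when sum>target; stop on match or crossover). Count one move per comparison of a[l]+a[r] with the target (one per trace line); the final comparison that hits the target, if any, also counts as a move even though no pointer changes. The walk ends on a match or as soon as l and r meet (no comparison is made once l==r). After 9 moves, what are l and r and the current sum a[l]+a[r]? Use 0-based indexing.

[0,17] -8+36=28 <67 → l++
[1,17] -4+36=32 <67 → l++
[2,17] -2+36=34 <67 → l++
[3,17] 1+36=37 <67 → l++
[4,17] 4+36=40 <67 → l++
[5,17] 8+36=44 <67 → l++
[6,17] 10+36=46 <67 → l++
[7,17] 13+36=49 <67 → l++
[8,17] 14+36=50 <67 → l++

l=9, r=17, sum=54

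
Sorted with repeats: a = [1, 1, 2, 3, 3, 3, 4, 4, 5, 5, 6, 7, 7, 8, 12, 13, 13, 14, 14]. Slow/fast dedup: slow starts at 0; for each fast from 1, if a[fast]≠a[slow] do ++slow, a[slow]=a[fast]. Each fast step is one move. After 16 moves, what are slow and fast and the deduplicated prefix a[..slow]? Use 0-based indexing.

slow=9, fast=17, prefix=[1, 2, 3, 4, 5, 6, 7, 8, 12, 13]

slow=0 fast=1: a[fast]=1=a[slow] dup, fast++
slow=0 fast=2: a[fast]=2≠a[slow]=1 write a[1]=2, slow++,fast++
slow=1 fast=3: a[fast]=3≠a[slow]=2 write a[2]=3, slow++,fast++
slow=2 fast=4: a[fast]=3=a[slow] dup, fast++
slow=2 fast=5: a[fast]=3=a[slow] dup, fast++
slow=2 fast=6: a[fast]=4≠a[slow]=3 write a[3]=4, slow++,fast++
slow=3 fast=7: a[fast]=4=a[slow] dup, fast++
slow=3 fast=8: a[fast]=5≠a[slow]=4 write a[4]=5, slow++,fast++
slow=4 fast=9: a[fast]=5=a[slow] dup, fast++
slow=4 fast=10: a[fast]=6≠a[slow]=5 write a[5]=6, slow++,fast++
slow=5 fast=11: a[fast]=7≠a[slow]=6 write a[6]=7, slow++,fast++
slow=6 fast=12: a[fast]=7=a[slow] dup, fast++
slow=6 fast=13: a[fast]=8≠a[slow]=7 write a[7]=8, slow++,fast++
slow=7 fast=14: a[fast]=12≠a[slow]=8 write a[8]=12, slow++,fast++
slow=8 fast=15: a[fast]=13≠a[slow]=12 write a[9]=13, slow++,fast++
slow=9 fast=16: a[fast]=13=a[slow] dup, fast++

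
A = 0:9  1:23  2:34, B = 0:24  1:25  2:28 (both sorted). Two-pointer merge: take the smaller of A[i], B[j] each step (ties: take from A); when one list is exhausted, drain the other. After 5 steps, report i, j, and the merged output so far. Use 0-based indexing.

i=2, j=3, merged so far=[9, 23, 24, 25, 28]

[i=0,j=0] A[i]=9<=B[j]=24 take 9 → i++
[i=1,j=0] A[i]=23<=B[j]=24 take 23 → i++
[i=2,j=0] A[i]=34>B[j]=24 take 24 → j++
[i=2,j=1] A[i]=34>B[j]=25 take 25 → j++
[i=2,j=2] A[i]=34>B[j]=28 take 28 → j++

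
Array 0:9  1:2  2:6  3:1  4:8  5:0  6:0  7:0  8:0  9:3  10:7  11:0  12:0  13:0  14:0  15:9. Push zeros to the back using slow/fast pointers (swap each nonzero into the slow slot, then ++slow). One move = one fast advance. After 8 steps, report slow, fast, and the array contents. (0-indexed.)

slow=5, fast=8, a=[9, 2, 6, 1, 8, 0, 0, 0, 0, 3, 7, 0, 0, 0, 0, 9]

(s=0,f=0) a[fast]=9≠0 swap→a[0]=9 → slow++,fast++
(s=1,f=1) a[fast]=2≠0 swap→a[1]=2 → slow++,fast++
(s=2,f=2) a[fast]=6≠0 swap→a[2]=6 → slow++,fast++
(s=3,f=3) a[fast]=1≠0 swap→a[3]=1 → slow++,fast++
(s=4,f=4) a[fast]=8≠0 swap→a[4]=8 → slow++,fast++
(s=5,f=5) a[fast]=0 → fast++
(s=5,f=6) a[fast]=0 → fast++
(s=5,f=7) a[fast]=0 → fast++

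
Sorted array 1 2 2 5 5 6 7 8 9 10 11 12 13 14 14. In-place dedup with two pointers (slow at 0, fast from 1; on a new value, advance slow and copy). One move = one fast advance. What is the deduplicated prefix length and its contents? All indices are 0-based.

slow=0 fast=1: a[fast]=2≠a[slow]=1 write a[1]=2, slow++,fast++
slow=1 fast=2: a[fast]=2=a[slow] dup, fast++
slow=1 fast=3: a[fast]=5≠a[slow]=2 write a[2]=5, slow++,fast++
slow=2 fast=4: a[fast]=5=a[slow] dup, fast++
slow=2 fast=5: a[fast]=6≠a[slow]=5 write a[3]=6, slow++,fast++
slow=3 fast=6: a[fast]=7≠a[slow]=6 write a[4]=7, slow++,fast++
slow=4 fast=7: a[fast]=8≠a[slow]=7 write a[5]=8, slow++,fast++
slow=5 fast=8: a[fast]=9≠a[slow]=8 write a[6]=9, slow++,fast++
slow=6 fast=9: a[fast]=10≠a[slow]=9 write a[7]=10, slow++,fast++
slow=7 fast=10: a[fast]=11≠a[slow]=10 write a[8]=11, slow++,fast++
slow=8 fast=11: a[fast]=12≠a[slow]=11 write a[9]=12, slow++,fast++
slow=9 fast=12: a[fast]=13≠a[slow]=12 write a[10]=13, slow++,fast++
slow=10 fast=13: a[fast]=14≠a[slow]=13 write a[11]=14, slow++,fast++
slow=11 fast=14: a[fast]=14=a[slow] dup, fast++

length 12; prefix = [1, 2, 5, 6, 7, 8, 9, 10, 11, 12, 13, 14]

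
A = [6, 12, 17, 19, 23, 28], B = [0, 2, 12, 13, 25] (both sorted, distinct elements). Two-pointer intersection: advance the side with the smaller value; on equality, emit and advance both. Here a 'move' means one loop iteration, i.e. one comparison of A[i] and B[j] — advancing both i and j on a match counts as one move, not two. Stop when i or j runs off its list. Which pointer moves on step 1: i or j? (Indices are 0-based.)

i=0 j=0: 6>0, j++

j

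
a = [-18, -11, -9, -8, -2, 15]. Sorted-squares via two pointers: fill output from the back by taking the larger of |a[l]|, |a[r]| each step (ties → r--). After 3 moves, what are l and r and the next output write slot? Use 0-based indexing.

l=2, r=4, next write slot=2

l=0 r=5: |-18|>|15| out[5]=324, l++
l=1 r=5: |-11|<=|15| out[4]=225, r--
l=1 r=4: |-11|>|-2| out[3]=121, l++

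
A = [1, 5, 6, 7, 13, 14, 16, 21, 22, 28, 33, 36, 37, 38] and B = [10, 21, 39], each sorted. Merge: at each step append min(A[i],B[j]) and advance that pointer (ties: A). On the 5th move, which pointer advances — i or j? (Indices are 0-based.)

j

[i=0,j=0] A[i]=1<=B[j]=10 take 1 → i++
[i=1,j=0] A[i]=5<=B[j]=10 take 5 → i++
[i=2,j=0] A[i]=6<=B[j]=10 take 6 → i++
[i=3,j=0] A[i]=7<=B[j]=10 take 7 → i++
[i=4,j=0] A[i]=13>B[j]=10 take 10 → j++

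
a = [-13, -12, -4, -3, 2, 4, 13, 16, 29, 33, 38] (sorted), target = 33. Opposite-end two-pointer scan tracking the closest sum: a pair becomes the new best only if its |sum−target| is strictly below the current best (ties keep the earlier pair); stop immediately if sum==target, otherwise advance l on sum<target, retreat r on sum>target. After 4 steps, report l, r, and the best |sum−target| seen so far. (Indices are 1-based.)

l=4, r=10, best |Δ|=1

l=1 r=11: -13+38=25 d=8 *, l++
l=2 r=11: -12+38=26 d=7 *, l++
l=3 r=11: -4+38=34 d=1 *, r--
l=3 r=10: -4+33=29 d=4, l++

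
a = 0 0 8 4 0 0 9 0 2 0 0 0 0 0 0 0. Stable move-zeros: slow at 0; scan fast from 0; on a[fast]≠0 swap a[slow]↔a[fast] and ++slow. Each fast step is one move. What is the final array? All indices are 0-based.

[8, 4, 9, 2, 0, 0, 0, 0, 0, 0, 0, 0, 0, 0, 0, 0]

(s=0,f=0) a[fast]=0 → fast++
(s=0,f=1) a[fast]=0 → fast++
(s=0,f=2) a[fast]=8≠0 swap→a[0]=8 → slow++,fast++
(s=1,f=3) a[fast]=4≠0 swap→a[1]=4 → slow++,fast++
(s=2,f=4) a[fast]=0 → fast++
(s=2,f=5) a[fast]=0 → fast++
(s=2,f=6) a[fast]=9≠0 swap→a[2]=9 → slow++,fast++
(s=3,f=7) a[fast]=0 → fast++
(s=3,f=8) a[fast]=2≠0 swap→a[3]=2 → slow++,fast++
(s=4,f=9) a[fast]=0 → fast++
(s=4,f=10) a[fast]=0 → fast++
(s=4,f=11) a[fast]=0 → fast++
(s=4,f=12) a[fast]=0 → fast++
(s=4,f=13) a[fast]=0 → fast++
(s=4,f=14) a[fast]=0 → fast++
(s=4,f=15) a[fast]=0 → fast++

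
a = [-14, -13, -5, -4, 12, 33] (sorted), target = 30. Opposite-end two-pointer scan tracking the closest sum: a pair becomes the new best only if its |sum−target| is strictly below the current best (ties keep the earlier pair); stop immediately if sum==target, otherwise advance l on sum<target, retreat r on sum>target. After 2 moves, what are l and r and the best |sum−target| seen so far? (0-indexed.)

l=2, r=5, best |Δ|=10

[0,5] -14+33=19 d=11 * → l++
[1,5] -13+33=20 d=10 * → l++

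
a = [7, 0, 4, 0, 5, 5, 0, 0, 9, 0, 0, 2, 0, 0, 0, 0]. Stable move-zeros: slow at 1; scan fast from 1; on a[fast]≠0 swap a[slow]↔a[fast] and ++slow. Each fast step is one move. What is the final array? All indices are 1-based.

slow=1 fast=1: a[fast]=7≠0 swap→a[1]=7, slow++,fast++
slow=2 fast=2: a[fast]=0, fast++
slow=2 fast=3: a[fast]=4≠0 swap→a[2]=4, slow++,fast++
slow=3 fast=4: a[fast]=0, fast++
slow=3 fast=5: a[fast]=5≠0 swap→a[3]=5, slow++,fast++
slow=4 fast=6: a[fast]=5≠0 swap→a[4]=5, slow++,fast++
slow=5 fast=7: a[fast]=0, fast++
slow=5 fast=8: a[fast]=0, fast++
slow=5 fast=9: a[fast]=9≠0 swap→a[5]=9, slow++,fast++
slow=6 fast=10: a[fast]=0, fast++
slow=6 fast=11: a[fast]=0, fast++
slow=6 fast=12: a[fast]=2≠0 swap→a[6]=2, slow++,fast++
slow=7 fast=13: a[fast]=0, fast++
slow=7 fast=14: a[fast]=0, fast++
slow=7 fast=15: a[fast]=0, fast++
slow=7 fast=16: a[fast]=0, fast++

[7, 4, 5, 5, 9, 2, 0, 0, 0, 0, 0, 0, 0, 0, 0, 0]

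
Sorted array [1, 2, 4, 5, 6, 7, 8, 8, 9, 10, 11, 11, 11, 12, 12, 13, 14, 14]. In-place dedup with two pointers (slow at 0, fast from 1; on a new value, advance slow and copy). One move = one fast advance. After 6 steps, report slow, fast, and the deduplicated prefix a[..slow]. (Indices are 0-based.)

slow=6, fast=7, prefix=[1, 2, 4, 5, 6, 7, 8]

slow=0 fast=1: a[fast]=2≠a[slow]=1 write a[1]=2, slow++,fast++
slow=1 fast=2: a[fast]=4≠a[slow]=2 write a[2]=4, slow++,fast++
slow=2 fast=3: a[fast]=5≠a[slow]=4 write a[3]=5, slow++,fast++
slow=3 fast=4: a[fast]=6≠a[slow]=5 write a[4]=6, slow++,fast++
slow=4 fast=5: a[fast]=7≠a[slow]=6 write a[5]=7, slow++,fast++
slow=5 fast=6: a[fast]=8≠a[slow]=7 write a[6]=8, slow++,fast++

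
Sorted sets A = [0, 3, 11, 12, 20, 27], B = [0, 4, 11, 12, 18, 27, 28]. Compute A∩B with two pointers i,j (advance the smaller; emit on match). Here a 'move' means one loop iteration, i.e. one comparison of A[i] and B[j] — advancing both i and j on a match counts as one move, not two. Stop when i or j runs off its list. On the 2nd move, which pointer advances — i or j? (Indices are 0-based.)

i=0 j=0: 0==0 emit, i++,j++
i=1 j=1: 3<4, i++

i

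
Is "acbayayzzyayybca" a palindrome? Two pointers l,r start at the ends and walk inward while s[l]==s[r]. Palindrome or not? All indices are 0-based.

[0,15] 'a'=='a' → l++,r--
[1,14] 'c'=='c' → l++,r--
[2,13] 'b'=='b' → l++,r--
[3,12] 'a'!='y' → stop

not a palindrome (mismatch at 3,12)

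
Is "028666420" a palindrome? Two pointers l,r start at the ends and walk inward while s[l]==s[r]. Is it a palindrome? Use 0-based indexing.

l=0 r=8: '0'=='0', l++,r--
l=1 r=7: '2'=='2', l++,r--
l=2 r=6: '8'!='4', stop

not a palindrome (mismatch at 2,6)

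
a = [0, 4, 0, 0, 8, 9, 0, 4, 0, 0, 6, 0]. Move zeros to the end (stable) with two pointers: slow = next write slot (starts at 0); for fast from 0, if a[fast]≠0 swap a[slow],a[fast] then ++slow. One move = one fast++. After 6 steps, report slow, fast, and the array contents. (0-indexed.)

(s=0,f=0) a[fast]=0 → fast++
(s=0,f=1) a[fast]=4≠0 swap→a[0]=4 → slow++,fast++
(s=1,f=2) a[fast]=0 → fast++
(s=1,f=3) a[fast]=0 → fast++
(s=1,f=4) a[fast]=8≠0 swap→a[1]=8 → slow++,fast++
(s=2,f=5) a[fast]=9≠0 swap→a[2]=9 → slow++,fast++

slow=3, fast=6, a=[4, 8, 9, 0, 0, 0, 0, 4, 0, 0, 6, 0]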